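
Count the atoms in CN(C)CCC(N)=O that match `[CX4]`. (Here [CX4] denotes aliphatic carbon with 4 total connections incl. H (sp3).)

Check the 8 heavy atoms by environment: 4× C (X4) → match; 2× N (X3) → no; 1× C (X3) → no; 1× O (X1) → no.
That gives 4 matching atoms.

4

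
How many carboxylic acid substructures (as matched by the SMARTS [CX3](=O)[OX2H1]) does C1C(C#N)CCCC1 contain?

[CX3](=O)[OX2H1] is the SMARTS for a carboxylic acid: an sp2 carbon double-bonded to O and single-bonded to an -OH oxygen.
No fragment in the molecule satisfies every constraint, giving 0 matches.

0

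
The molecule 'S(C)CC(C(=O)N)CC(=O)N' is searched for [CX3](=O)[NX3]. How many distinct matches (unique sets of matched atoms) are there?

[CX3](=O)[NX3] is the SMARTS for an amide: a carbonyl carbon bonded to a trivalent nitrogen.
The molecule carries 2 separate instances of a primary amide (-C(=O)NH2) meeting every constraint; each maps to a distinct set of atoms, giving 2 matches.

2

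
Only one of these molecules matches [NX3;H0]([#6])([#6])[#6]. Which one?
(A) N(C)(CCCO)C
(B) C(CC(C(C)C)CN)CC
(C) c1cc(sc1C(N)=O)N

[NX3;H0]([#6])([#6])[#6] describes a trivalent nitrogen with no H, bonded to three carbons (a tertiary amine).
(A) contains a dimethylamino group (-N(CH3)2), which satisfies every atom and bond constraint.
(B) has a primary amino group (-NH2) but the nitrogen has H2, not H0 with three carbons.
(C) has a primary amide (-C(=O)NH2) but the amide nitrogen has H2 and only one carbon neighbour.
So the answer is (A).

A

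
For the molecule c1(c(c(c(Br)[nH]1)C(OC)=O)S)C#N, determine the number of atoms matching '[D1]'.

5

The query [D1] means: atom with exactly one heavy-atom neighbour (degree 1).
Check the 13 heavy atoms by environment: 1× n (aromatic, D2) → no; 4× c (aromatic, D3) → no; 1× C (D3) → no; 1× O (D1) → match; 1× O (D2) → no; 1× C (D1) → match; 1× Br (D1) → match; 1× C (D2) → no; 1× N (D1) → match; 1× S (D1) → match.
Summing the matching environments: 1 + 1 + 1 + 1 + 1 = 5 matching atoms.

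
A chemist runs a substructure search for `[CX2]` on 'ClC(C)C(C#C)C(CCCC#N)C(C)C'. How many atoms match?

3

The query [CX2] means: C with X2: aliphatic carbon with exactly 2 total connections.
Check the 15 heavy atoms by environment: 10× C (X4) → no; 3× C (X2) → match; 1× N (X1) → no; 1× Cl (X1) → no.
That gives 3 matching atoms.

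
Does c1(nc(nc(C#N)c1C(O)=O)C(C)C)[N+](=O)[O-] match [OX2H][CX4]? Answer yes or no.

No

The pattern [OX2H][CX4] describes a hydroxyl oxygen bound to an sp3 (X4) carbon — an aliphatic alcohol.
The closest candidate here is a carboxylic acid group (-C(=O)OH), but the -OH is on a CX3 carbonyl carbon, not a CX4 carbon. No other fragment satisfies the full query, so there is no match.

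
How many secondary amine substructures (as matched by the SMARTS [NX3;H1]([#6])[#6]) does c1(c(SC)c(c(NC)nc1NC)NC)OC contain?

[NX3;H1]([#6])[#6] is the SMARTS for a secondary amine: a trivalent nitrogen with one H, bonded to two carbons.
The molecule carries 3 separate instances of an N-methylamino group (-NHCH3) meeting every constraint; each maps to a distinct set of atoms, giving 3 matches.

3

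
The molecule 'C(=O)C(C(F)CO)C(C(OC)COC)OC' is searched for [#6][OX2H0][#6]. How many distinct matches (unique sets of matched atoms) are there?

[#6][OX2H0][#6] is the SMARTS for an ether: an aliphatic oxygen bridging two carbons with no H on the oxygen.
The molecule carries 3 separate instances of a methoxy ether (-OCH3) meeting every constraint; each maps to a distinct set of atoms, giving 3 matches.

3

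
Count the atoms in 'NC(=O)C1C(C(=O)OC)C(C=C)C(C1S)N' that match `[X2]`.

The query [X2] means: any atom with exactly two total connections (bonds + H).
Check the 16 heavy atoms by environment: 6× C (X4) → no; 2× N (X3) → no; 4× C (X3) → no; 2× O (X1) → no; 1× S (X2) → match; 1× O (X2) → match.
Summing the matching environments: 1 + 1 = 2 matching atoms.

2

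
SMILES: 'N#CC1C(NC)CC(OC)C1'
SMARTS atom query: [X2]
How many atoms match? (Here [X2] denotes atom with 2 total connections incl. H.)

The query [X2] means: any atom with exactly two total connections (bonds + H).
Check the 11 heavy atoms by environment: 7× C (X4) → no; 1× O (X2) → match; 1× C (X2) → match; 1× N (X1) → no; 1× N (X3) → no.
Summing the matching environments: 1 + 1 = 2 matching atoms.

2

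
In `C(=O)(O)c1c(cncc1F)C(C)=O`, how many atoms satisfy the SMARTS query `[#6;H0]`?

5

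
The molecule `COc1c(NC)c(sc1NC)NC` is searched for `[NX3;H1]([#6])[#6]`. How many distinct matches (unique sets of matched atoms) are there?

3

[NX3;H1]([#6])[#6] is the SMARTS for a secondary amine: a trivalent nitrogen with one H, bonded to two carbons.
The molecule carries 3 separate instances of an N-methylamino group (-NHCH3) meeting every constraint; each maps to a distinct set of atoms, giving 3 matches.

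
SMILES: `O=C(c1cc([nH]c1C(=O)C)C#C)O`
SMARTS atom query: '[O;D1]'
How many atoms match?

3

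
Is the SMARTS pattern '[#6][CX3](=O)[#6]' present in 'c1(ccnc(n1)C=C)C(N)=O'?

No

The pattern [#6][CX3](=O)[#6] describes a carbonyl carbon (no H) flanked by two carbons — a ketone.
The closest candidate here is a primary amide (-C(=O)NH2), but one neighbour of the carbonyl carbon is N, not C. No other fragment satisfies the full query, so there is no match.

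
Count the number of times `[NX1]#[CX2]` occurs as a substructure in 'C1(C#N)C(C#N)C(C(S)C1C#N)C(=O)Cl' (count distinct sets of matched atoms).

3

[NX1]#[CX2] is the SMARTS for a nitrile: a nitrogen triple-bonded to a two-connected carbon.
The molecule carries 3 separate instances of a nitrile (-C#N) meeting every constraint; each maps to a distinct set of atoms, giving 3 matches.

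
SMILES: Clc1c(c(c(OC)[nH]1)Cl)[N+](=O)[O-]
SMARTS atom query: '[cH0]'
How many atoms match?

The query [cH0] means: aromatic carbon with no attached hydrogen (substituted or ring-fusion).
Check the 12 heavy atoms by environment: 1× n (aromatic, H1) → no; 4× c (aromatic, H0) → match; 2× Cl (H0) → no; 2× O (H0) → no; 1× C (H3) → no; 1× N (charge +1, H0) → no; 1× O (charge -1, H0) → no.
That gives 4 matching atoms.

4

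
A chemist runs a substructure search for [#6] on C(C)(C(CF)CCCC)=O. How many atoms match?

8

The query [#6] means: #6 matches any atom with atomic number 6 (carbon, aromatic or aliphatic).
Check the 10 heavy atoms by environment: 8× C → match; 1× O → no; 1× F → no.
That gives 8 matching atoms.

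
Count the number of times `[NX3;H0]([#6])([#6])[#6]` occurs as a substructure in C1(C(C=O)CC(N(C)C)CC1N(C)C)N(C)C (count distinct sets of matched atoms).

[NX3;H0]([#6])([#6])[#6] is the SMARTS for a tertiary amine: a trivalent nitrogen with no H, bonded to three carbons.
The molecule carries 3 separate instances of a dimethylamino group (-N(CH3)2) meeting every constraint; each maps to a distinct set of atoms, giving 3 matches.

3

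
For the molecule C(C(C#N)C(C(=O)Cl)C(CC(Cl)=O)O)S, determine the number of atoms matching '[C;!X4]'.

The query [C;!X4] means: aliphatic carbon that does not have four total connections.
Check the 15 heavy atoms by environment: 5× C (X4) → no; 2× C (X3) → match; 2× O (X1) → no; 2× Cl (X1) → no; 1× S (X2) → no; 1× C (X2) → match; 1× N (X1) → no; 1× O (X2) → no.
Summing the matching environments: 2 + 1 = 3 matching atoms.

3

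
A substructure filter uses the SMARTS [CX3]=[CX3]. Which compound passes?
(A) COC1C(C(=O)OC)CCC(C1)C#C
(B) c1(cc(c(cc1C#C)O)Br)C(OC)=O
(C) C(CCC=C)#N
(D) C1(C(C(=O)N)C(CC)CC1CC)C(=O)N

C

[CX3]=[CX3] describes a non-aromatic C=C double bond between two sp2 carbons (an alkene).
(A) has an ethynyl group (-C#CH) but the C-C bond is a triple bond, not a double bond.
(B) has an ethynyl group (-C#CH) but the C-C bond is a triple bond, not a double bond.
(C) contains a vinyl group (-CH=CH2), which satisfies every atom and bond constraint.
(D) has an ethyl group (-CH2CH3) but its C-C bond is a single bond between CX4 carbons, not CX3=CX3.
So the answer is (C).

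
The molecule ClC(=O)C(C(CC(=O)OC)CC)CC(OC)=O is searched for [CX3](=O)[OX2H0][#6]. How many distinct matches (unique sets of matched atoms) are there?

2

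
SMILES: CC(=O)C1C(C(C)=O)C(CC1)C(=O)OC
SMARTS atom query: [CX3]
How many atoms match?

Check the 15 heavy atoms by environment: 8× C (X4) → no; 3× C (X3) → match; 3× O (X1) → no; 1× O (X2) → no.
That gives 3 matching atoms.

3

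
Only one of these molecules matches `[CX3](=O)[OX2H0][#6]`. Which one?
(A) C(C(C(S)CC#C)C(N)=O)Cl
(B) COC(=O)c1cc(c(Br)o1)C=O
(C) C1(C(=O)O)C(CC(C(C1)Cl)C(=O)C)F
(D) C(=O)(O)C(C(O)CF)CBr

[CX3](=O)[OX2H0][#6] describes a carbonyl carbon bonded to an oxygen that is itself bonded to carbon (no H on that O) (an ester).
(A) has a primary amide (-C(=O)NH2) but the carbonyl is bonded to N, not to an O-C linkage.
(B) contains a methyl-ester group (-C(=O)OCH3), which satisfies every atom and bond constraint.
(C) has a carboxylic acid group (-C(=O)OH) but the singly-bonded O carries H (OX2H1, not H0).
(D) has a carboxylic acid group (-C(=O)OH) but the singly-bonded O carries H (OX2H1, not H0).
So the answer is (B).

B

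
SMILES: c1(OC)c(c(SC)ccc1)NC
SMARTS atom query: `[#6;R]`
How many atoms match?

The query [#6;R] means: carbon that is part of a ring.
Check the 12 heavy atoms by environment: 6× c (aromatic, in 6-ring) → match; 1× O (acyclic) → no; 3× C (acyclic) → no; 1× N (acyclic) → no; 1× S (acyclic) → no.
That gives 6 matching atoms.

6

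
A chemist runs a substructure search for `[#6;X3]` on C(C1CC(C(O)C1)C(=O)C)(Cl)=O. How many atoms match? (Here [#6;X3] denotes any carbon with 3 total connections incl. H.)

Check the 12 heavy atoms by environment: 6× C (X4) → no; 2× C (X3) → match; 2× O (X1) → no; 1× O (X2) → no; 1× Cl (X1) → no.
That gives 2 matching atoms.

2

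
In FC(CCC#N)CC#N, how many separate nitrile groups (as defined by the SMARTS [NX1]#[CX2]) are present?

[NX1]#[CX2] is the SMARTS for a nitrile: a nitrogen triple-bonded to a two-connected carbon.
The molecule carries 2 separate instances of a nitrile (-C#N) meeting every constraint; each maps to a distinct set of atoms, giving 2 matches.

2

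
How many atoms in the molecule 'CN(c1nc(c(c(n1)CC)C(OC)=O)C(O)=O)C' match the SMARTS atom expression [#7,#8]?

7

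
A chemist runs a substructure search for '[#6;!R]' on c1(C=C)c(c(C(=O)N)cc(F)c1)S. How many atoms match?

The query [#6;!R] means: carbon not in any ring.
Check the 13 heavy atoms by environment: 6× c (aromatic, in 6-ring) → no; 1× F (acyclic) → no; 3× C (acyclic) → match; 1× S (acyclic) → no; 1× O (acyclic) → no; 1× N (acyclic) → no.
That gives 3 matching atoms.

3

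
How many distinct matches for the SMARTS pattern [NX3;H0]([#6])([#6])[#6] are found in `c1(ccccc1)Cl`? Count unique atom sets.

0

[NX3;H0]([#6])([#6])[#6] is the SMARTS for a tertiary amine: a trivalent nitrogen with no H, bonded to three carbons.
No fragment in the molecule satisfies every constraint, giving 0 matches.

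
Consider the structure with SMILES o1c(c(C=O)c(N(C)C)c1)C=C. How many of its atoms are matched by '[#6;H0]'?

The query [#6;H0] means: any carbon with no attached hydrogen.
Check the 12 heavy atoms by environment: 1× o (aromatic, H0) → no; 3× c (aromatic, H0) → match; 1× c (aromatic, H1) → no; 2× C (H1) → no; 1× O (H0) → no; 1× C (H2) → no; 1× N (H0) → no; 2× C (H3) → no.
That gives 3 matching atoms.

3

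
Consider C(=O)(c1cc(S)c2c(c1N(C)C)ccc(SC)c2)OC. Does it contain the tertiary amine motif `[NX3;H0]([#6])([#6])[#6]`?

Yes

The pattern [NX3;H0]([#6])([#6])[#6] describes a trivalent nitrogen with no H, bonded to three carbons — a tertiary amine.
The molecule carries a dimethylamino group (-N(CH3)2), whose atoms satisfy every constraint of the query, so the pattern matches.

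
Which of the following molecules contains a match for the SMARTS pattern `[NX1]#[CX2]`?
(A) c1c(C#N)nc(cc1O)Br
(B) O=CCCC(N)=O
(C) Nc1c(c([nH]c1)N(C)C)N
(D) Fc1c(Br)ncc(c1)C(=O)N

A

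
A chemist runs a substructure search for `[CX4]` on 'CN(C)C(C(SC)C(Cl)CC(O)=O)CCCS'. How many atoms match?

10

Check the 17 heavy atoms by environment: 10× C (X4) → match; 1× N (X3) → no; 2× S (X2) → no; 1× C (X3) → no; 1× O (X1) → no; 1× O (X2) → no; 1× Cl (X1) → no.
That gives 10 matching atoms.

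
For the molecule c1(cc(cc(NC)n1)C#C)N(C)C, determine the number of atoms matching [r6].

The query [r6] means: r6 matches atoms in a six-membered ring.
Check the 13 heavy atoms by environment: 1× n (aromatic, in 6-ring) → match; 5× c (aromatic, in 6-ring) → match; 2× N (acyclic) → no; 5× C (acyclic) → no.
Summing the matching environments: 1 + 5 = 6 matching atoms.

6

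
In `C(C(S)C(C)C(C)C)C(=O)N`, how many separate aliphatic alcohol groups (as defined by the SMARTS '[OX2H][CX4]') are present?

0

[OX2H][CX4] is the SMARTS for an aliphatic alcohol: a hydroxyl oxygen bound to an sp3 (X4) carbon.
No fragment in the molecule satisfies every constraint, giving 0 matches.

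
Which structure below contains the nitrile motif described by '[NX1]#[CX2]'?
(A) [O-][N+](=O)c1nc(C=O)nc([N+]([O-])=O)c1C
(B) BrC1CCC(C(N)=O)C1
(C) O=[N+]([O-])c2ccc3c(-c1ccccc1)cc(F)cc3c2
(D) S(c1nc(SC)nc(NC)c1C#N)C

D

[NX1]#[CX2] describes a nitrogen triple-bonded to a two-connected carbon (a nitrile).
(A) has a nitro group (-[N+](=O)[O-]) but there is no C#N triple bond.
(B) has a primary amide (-C(=O)NH2) but the nitrogen is NX3, not NX1.
(C) has a nitro group (-[N+](=O)[O-]) but there is no C#N triple bond.
(D) contains a nitrile (-C#N), which satisfies every atom and bond constraint.
So the answer is (D).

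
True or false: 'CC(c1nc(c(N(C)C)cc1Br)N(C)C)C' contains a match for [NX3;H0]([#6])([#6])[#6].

The pattern [NX3;H0]([#6])([#6])[#6] describes a trivalent nitrogen with no H, bonded to three carbons — a tertiary amine.
The molecule carries a dimethylamino group (-N(CH3)2), whose atoms satisfy every constraint of the query, so the pattern matches.

True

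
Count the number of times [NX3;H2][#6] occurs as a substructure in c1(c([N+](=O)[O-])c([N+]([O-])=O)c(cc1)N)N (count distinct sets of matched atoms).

2

[NX3;H2][#6] is the SMARTS for a primary amine: a trivalent nitrogen with two H attached to carbon.
The molecule carries 2 separate instances of a primary amino group (-NH2) meeting every constraint; each maps to a distinct set of atoms, giving 2 matches.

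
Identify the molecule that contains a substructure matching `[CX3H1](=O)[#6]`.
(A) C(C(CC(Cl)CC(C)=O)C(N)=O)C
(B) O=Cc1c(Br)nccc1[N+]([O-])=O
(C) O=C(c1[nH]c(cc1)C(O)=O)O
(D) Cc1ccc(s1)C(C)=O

B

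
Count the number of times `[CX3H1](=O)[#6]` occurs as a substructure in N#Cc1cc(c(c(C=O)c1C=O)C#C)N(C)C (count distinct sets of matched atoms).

[CX3H1](=O)[#6] is the SMARTS for an aldehyde: an sp2 carbon with one H, double-bonded to O and single-bonded to carbon.
The molecule carries 2 separate instances of an aldehyde (-CHO) meeting every constraint; each maps to a distinct set of atoms, giving 2 matches.

2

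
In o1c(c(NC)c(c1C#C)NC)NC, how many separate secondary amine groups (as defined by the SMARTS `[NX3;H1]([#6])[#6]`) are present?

[NX3;H1]([#6])[#6] is the SMARTS for a secondary amine: a trivalent nitrogen with one H, bonded to two carbons.
The molecule carries 3 separate instances of an N-methylamino group (-NHCH3) meeting every constraint; each maps to a distinct set of atoms, giving 3 matches.

3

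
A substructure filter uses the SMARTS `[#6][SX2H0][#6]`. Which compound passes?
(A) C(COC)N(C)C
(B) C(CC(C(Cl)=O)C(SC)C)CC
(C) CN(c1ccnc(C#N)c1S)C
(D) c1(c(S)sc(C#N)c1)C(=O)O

B

[#6][SX2H0][#6] describes an aliphatic sulfur bridging two carbons with no H on the sulfur (a thioether).
(A) has a methoxy ether (-OCH3) but the bridging atom is O, not S.
(B) contains a methylthio ether (-SCH3), which satisfies every atom and bond constraint.
(C) has a thiol (-SH) but the sulfur has H1, not H0 bridging two carbons.
(D) has a thiol (-SH) but the sulfur has H1, not H0 bridging two carbons.
So the answer is (B).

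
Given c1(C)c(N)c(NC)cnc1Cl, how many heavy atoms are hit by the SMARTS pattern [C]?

2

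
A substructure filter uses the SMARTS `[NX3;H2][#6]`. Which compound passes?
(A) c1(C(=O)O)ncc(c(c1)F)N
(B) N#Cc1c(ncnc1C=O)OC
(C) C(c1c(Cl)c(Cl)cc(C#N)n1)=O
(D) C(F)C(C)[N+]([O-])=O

A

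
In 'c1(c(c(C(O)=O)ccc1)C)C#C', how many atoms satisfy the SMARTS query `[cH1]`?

3

The query [cH1] means: aromatic carbon bearing exactly one hydrogen.
Check the 12 heavy atoms by environment: 3× c (aromatic, H1) → match; 3× c (aromatic, H0) → no; 1× C (H3) → no; 2× C (H0) → no; 1× C (H1) → no; 1× O (H0) → no; 1× O (H1) → no.
That gives 3 matching atoms.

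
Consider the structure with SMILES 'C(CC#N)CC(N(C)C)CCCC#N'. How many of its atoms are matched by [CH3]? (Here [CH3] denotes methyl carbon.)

2

The query [CH3] means: aliphatic carbon with exactly three hydrogens.
Check the 14 heavy atoms by environment: 6× C (H2) → no; 1× C (H1) → no; 3× N (H0) → no; 2× C (H3) → match; 2× C (H0) → no.
That gives 2 matching atoms.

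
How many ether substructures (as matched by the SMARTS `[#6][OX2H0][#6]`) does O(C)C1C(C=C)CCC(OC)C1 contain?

[#6][OX2H0][#6] is the SMARTS for an ether: an aliphatic oxygen bridging two carbons with no H on the oxygen.
The molecule carries 2 separate instances of a methoxy ether (-OCH3) meeting every constraint; each maps to a distinct set of atoms, giving 2 matches.

2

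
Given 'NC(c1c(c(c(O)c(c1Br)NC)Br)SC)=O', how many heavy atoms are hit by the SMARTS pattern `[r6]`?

The query [r6] means: r6 matches atoms in a six-membered ring.
Check the 16 heavy atoms by environment: 6× c (aromatic, in 6-ring) → match; 1× S (acyclic) → no; 3× C (acyclic) → no; 2× O (acyclic) → no; 2× Br (acyclic) → no; 2× N (acyclic) → no.
That gives 6 matching atoms.

6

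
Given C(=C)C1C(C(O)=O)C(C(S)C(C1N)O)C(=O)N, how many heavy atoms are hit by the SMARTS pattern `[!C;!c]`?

7

The query [!C;!c] means: neither aliphatic nor aromatic carbon — same as [!#6].
Check the 17 heavy atoms by environment: 10× C → no; 4× O → match; 1× S → match; 2× N → match.
Summing the matching environments: 4 + 1 + 2 = 7 matching atoms.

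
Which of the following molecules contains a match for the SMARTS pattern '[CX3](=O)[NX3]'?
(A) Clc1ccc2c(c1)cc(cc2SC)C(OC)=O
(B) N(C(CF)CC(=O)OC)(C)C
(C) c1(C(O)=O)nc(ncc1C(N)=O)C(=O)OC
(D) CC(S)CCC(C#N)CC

C

[CX3](=O)[NX3] describes a carbonyl carbon bonded to a trivalent nitrogen (an amide).
(A) has a methyl-ester group (-C(=O)OCH3) but the carbonyl is bonded to O, not to an NX3 nitrogen.
(B) has a methyl-ester group (-C(=O)OCH3) but the carbonyl is bonded to O, not to an NX3 nitrogen.
(C) contains a primary amide (-C(=O)NH2), which satisfies every atom and bond constraint.
(D) has a nitrile (-C#N) but the nitrile N is NX1 (triple-bonded), not NX3.
So the answer is (C).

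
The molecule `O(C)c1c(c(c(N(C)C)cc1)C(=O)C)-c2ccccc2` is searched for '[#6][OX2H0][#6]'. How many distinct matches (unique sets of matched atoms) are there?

1

[#6][OX2H0][#6] is the SMARTS for an ether: an aliphatic oxygen bridging two carbons with no H on the oxygen.
Exactly one fragment in the molecule meets all constraints, giving 1 match.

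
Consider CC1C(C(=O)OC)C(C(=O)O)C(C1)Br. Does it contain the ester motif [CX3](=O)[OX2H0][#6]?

Yes

The pattern [CX3](=O)[OX2H0][#6] describes a carbonyl carbon bonded to an oxygen that is itself bonded to carbon (no H on that O) — an ester.
The molecule carries a methyl-ester group (-C(=O)OCH3), whose atoms satisfy every constraint of the query, so the pattern matches.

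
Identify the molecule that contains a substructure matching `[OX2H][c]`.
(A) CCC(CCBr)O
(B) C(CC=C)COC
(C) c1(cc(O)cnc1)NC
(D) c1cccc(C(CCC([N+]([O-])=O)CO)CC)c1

C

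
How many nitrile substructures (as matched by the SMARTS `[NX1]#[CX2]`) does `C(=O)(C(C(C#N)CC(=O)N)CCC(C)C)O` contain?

1

[NX1]#[CX2] is the SMARTS for a nitrile: a nitrogen triple-bonded to a two-connected carbon.
Exactly one fragment in the molecule meets all constraints, giving 1 match.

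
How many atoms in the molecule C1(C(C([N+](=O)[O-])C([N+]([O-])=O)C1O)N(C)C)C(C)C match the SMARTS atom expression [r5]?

5

Check the 18 heavy atoms by environment: 5× C (in 5-ring) → match; 2× N (charge +1, acyclic) → no; 2× O (charge -1, acyclic) → no; 3× O (acyclic) → no; 5× C (acyclic) → no; 1× N (acyclic) → no.
That gives 5 matching atoms.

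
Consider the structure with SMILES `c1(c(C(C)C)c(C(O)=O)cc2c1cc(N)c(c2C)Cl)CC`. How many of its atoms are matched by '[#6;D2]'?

3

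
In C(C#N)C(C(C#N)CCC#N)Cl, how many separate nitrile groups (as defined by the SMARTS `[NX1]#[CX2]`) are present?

[NX1]#[CX2] is the SMARTS for a nitrile: a nitrogen triple-bonded to a two-connected carbon.
The molecule carries 3 separate instances of a nitrile (-C#N) meeting every constraint; each maps to a distinct set of atoms, giving 3 matches.

3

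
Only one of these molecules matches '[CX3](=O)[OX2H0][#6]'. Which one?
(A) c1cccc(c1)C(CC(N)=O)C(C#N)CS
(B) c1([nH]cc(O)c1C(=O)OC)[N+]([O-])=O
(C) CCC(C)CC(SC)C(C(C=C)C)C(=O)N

B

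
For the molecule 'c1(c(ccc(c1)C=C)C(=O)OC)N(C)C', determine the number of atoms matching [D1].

5

The query [D1] means: atom with exactly one heavy-atom neighbour (degree 1).
Check the 15 heavy atoms by environment: 3× c (aromatic, D3) → no; 3× c (aromatic, D2) → no; 1× N (D3) → no; 4× C (D1) → match; 1× C (D3) → no; 1× O (D1) → match; 1× O (D2) → no; 1× C (D2) → no.
Summing the matching environments: 4 + 1 = 5 matching atoms.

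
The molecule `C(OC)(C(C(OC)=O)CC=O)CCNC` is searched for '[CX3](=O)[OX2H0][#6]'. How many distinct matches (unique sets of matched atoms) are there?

[CX3](=O)[OX2H0][#6] is the SMARTS for an ester: a carbonyl carbon bonded to an oxygen that is itself bonded to carbon (no H on that O).
Exactly one fragment in the molecule meets all constraints, giving 1 match.

1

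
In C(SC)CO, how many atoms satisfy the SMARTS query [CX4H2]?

2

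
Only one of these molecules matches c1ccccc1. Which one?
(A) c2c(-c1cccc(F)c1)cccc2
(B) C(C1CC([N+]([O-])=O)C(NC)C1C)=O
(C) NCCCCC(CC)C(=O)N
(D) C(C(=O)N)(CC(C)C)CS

c1ccccc1 describes six aromatic carbons in a ring (a benzene ring).
(A) contains a phenyl ring, which satisfies every atom and bond constraint.
(B) has a methyl group (-CH3) but no six-membered all-carbon aromatic ring is present.
(C) has a methyl group (-CH3) but no six-membered all-carbon aromatic ring is present.
(D) has a methyl group (-CH3) but no six-membered all-carbon aromatic ring is present.
So the answer is (A).

A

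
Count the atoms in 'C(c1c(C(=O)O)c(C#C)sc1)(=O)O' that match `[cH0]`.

3

The query [cH0] means: aromatic carbon with no attached hydrogen (substituted or ring-fusion).
Check the 13 heavy atoms by environment: 1× s (aromatic, H0) → no; 3× c (aromatic, H0) → match; 1× c (aromatic, H1) → no; 3× C (H0) → no; 2× O (H0) → no; 2× O (H1) → no; 1× C (H1) → no.
That gives 3 matching atoms.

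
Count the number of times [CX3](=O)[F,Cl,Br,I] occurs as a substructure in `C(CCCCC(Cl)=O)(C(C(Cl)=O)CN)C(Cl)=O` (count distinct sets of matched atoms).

3

[CX3](=O)[F,Cl,Br,I] is the SMARTS for an acyl halide: a carbonyl carbon bonded to a halogen.
The molecule carries 3 separate instances of an acyl chloride (-C(=O)Cl) meeting every constraint; each maps to a distinct set of atoms, giving 3 matches.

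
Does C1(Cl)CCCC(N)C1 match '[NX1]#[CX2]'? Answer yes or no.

The pattern [NX1]#[CX2] describes a nitrogen triple-bonded to a two-connected carbon — a nitrile.
The closest candidate here is a primary amino group (-NH2), but the nitrogen is NX3 (three connections), not NX1 triple-bonded. No other fragment satisfies the full query, so there is no match.

No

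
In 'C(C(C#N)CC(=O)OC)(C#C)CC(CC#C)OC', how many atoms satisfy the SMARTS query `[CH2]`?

3

The query [CH2] means: aliphatic carbon with exactly two hydrogens.
Check the 18 heavy atoms by environment: 3× C (H2) → match; 5× C (H1) → no; 4× C (H0) → no; 1× N (H0) → no; 3× O (H0) → no; 2× C (H3) → no.
That gives 3 matching atoms.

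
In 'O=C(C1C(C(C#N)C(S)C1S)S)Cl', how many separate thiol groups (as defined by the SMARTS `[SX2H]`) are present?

3

[SX2H] is the SMARTS for a thiol: an aliphatic sulfur with two connections, one being H.
The molecule carries 3 separate instances of a thiol (-SH) meeting every constraint; each maps to a distinct set of atoms, giving 3 matches.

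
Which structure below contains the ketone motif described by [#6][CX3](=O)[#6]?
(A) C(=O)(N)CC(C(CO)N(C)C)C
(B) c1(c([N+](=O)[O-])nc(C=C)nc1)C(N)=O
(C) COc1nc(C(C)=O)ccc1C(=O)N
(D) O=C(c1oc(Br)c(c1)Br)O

C

[#6][CX3](=O)[#6] describes a carbonyl carbon (no H) flanked by two carbons (a ketone).
(A) has a primary amide (-C(=O)NH2) but one neighbour of the carbonyl carbon is N, not C.
(B) has a primary amide (-C(=O)NH2) but one neighbour of the carbonyl carbon is N, not C.
(C) contains an acetyl/ketone group (-C(=O)CH3), which satisfies every atom and bond constraint.
(D) has a carboxylic acid group (-C(=O)OH) but one neighbour of the carbonyl carbon is O, not C.
So the answer is (C).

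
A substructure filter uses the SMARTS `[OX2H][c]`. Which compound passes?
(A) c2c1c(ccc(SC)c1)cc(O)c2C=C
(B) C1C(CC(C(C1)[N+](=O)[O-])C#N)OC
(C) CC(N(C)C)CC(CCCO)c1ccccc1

A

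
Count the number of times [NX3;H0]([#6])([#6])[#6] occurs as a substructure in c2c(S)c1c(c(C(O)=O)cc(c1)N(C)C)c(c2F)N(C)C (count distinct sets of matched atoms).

[NX3;H0]([#6])([#6])[#6] is the SMARTS for a tertiary amine: a trivalent nitrogen with no H, bonded to three carbons.
The molecule carries 2 separate instances of a dimethylamino group (-N(CH3)2) meeting every constraint; each maps to a distinct set of atoms, giving 2 matches.

2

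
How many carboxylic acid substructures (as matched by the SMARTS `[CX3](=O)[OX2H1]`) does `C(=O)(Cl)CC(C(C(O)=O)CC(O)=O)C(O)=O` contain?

3

[CX3](=O)[OX2H1] is the SMARTS for a carboxylic acid: an sp2 carbon double-bonded to O and single-bonded to an -OH oxygen.
The molecule carries 3 separate instances of a carboxylic acid group (-C(=O)OH) meeting every constraint; each maps to a distinct set of atoms, giving 3 matches.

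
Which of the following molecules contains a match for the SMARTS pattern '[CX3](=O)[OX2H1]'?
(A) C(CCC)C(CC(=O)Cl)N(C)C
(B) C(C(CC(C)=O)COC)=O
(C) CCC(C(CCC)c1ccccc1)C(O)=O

[CX3](=O)[OX2H1] describes an sp2 carbon double-bonded to O and single-bonded to an -OH oxygen (a carboxylic acid).
(A) has an acyl chloride (-C(=O)Cl) but the carbonyl is bonded to Cl, not to an -OH oxygen.
(B) has an aldehyde (-CHO) but there is no singly-bonded oxygen on the carbonyl carbon.
(C) contains a carboxylic acid group (-C(=O)OH), which satisfies every atom and bond constraint.
So the answer is (C).

C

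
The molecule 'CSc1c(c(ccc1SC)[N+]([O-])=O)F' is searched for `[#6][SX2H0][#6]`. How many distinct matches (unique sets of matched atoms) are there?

2

[#6][SX2H0][#6] is the SMARTS for a thioether: an aliphatic sulfur bridging two carbons with no H on the sulfur.
The molecule carries 2 separate instances of a methylthio ether (-SCH3) meeting every constraint; each maps to a distinct set of atoms, giving 2 matches.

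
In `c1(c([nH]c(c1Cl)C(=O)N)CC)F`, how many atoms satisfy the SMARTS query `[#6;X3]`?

5

Check the 12 heavy atoms by environment: 1× n (aromatic, X3) → no; 4× c (aromatic, X3) → match; 2× C (X4) → no; 1× C (X3) → match; 1× O (X1) → no; 1× N (X3) → no; 1× F (X1) → no; 1× Cl (X1) → no.
Summing the matching environments: 4 + 1 = 5 matching atoms.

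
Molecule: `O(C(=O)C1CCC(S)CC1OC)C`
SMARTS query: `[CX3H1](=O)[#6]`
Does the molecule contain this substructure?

The pattern [CX3H1](=O)[#6] describes an sp2 carbon with one H, double-bonded to O and single-bonded to carbon — an aldehyde.
The closest candidate here is a methyl-ester group (-C(=O)OCH3), but the carbonyl carbon has H0, not H1. No other fragment satisfies the full query, so there is no match.

No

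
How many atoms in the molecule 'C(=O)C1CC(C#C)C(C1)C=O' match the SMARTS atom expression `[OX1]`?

2

The query [OX1] means: aliphatic oxygen with one total connection — typically a carbonyl =O or an oxide.
Check the 11 heavy atoms by environment: 5× C (X4) → no; 2× C (X3) → no; 2× O (X1) → match; 2× C (X2) → no.
That gives 2 matching atoms.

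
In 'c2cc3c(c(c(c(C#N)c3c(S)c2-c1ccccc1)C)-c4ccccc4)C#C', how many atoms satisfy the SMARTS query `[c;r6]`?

22

Check the 28 heavy atoms by environment: 22× c (aromatic, in 6-ring) → match; 4× C (acyclic) → no; 1× N (acyclic) → no; 1× S (acyclic) → no.
That gives 22 matching atoms.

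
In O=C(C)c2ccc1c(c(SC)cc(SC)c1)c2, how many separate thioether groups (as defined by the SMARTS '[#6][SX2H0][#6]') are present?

2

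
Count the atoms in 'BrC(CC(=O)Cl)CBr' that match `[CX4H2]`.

2

The query [CX4H2] means: sp3 carbon (X4) with exactly two hydrogens.
Check the 8 heavy atoms by environment: 2× C (H2, X4) → match; 1× C (H1, X4) → no; 2× Br (H0, X1) → no; 1× C (H0, X3) → no; 1× O (H0, X1) → no; 1× Cl (H0, X1) → no.
That gives 2 matching atoms.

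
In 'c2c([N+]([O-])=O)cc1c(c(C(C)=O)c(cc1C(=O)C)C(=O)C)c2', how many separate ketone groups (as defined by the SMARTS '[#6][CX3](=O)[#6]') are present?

[#6][CX3](=O)[#6] is the SMARTS for a ketone: a carbonyl carbon (no H) flanked by two carbons.
The molecule carries 3 separate instances of an acetyl/ketone group (-C(=O)CH3) meeting every constraint; each maps to a distinct set of atoms, giving 3 matches.

3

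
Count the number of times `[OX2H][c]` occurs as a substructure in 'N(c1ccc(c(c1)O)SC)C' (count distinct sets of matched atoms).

[OX2H][c] is the SMARTS for a phenol: a hydroxyl oxygen attached to an aromatic carbon.
Exactly one fragment in the molecule meets all constraints, giving 1 match.

1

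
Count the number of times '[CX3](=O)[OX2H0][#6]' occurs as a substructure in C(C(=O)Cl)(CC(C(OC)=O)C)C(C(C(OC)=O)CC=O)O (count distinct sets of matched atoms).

[CX3](=O)[OX2H0][#6] is the SMARTS for an ester: a carbonyl carbon bonded to an oxygen that is itself bonded to carbon (no H on that O).
The molecule carries 2 separate instances of a methyl-ester group (-C(=O)OCH3) meeting every constraint; each maps to a distinct set of atoms, giving 2 matches.

2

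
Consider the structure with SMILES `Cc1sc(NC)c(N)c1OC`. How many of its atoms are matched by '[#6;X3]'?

4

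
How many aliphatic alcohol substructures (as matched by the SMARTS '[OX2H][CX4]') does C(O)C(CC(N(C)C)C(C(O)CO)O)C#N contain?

4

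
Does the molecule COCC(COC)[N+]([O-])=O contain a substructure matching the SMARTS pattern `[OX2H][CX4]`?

The pattern [OX2H][CX4] describes a hydroxyl oxygen bound to an sp3 (X4) carbon — an aliphatic alcohol.
The closest candidate here is a methoxy ether (-OCH3), but the oxygen has H0 (ether), not H1. No other fragment satisfies the full query, so there is no match.

No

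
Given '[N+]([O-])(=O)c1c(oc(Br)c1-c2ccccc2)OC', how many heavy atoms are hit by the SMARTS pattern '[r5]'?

5

Check the 17 heavy atoms by environment: 1× o (aromatic, in 5-ring) → match; 4× c (aromatic, in 5-ring) → match; 2× O (acyclic) → no; 1× C (acyclic) → no; 6× c (aromatic, in 6-ring) → no; 1× Br (acyclic) → no; 1× N (charge +1, acyclic) → no; 1× O (charge -1, acyclic) → no.
Summing the matching environments: 1 + 4 = 5 matching atoms.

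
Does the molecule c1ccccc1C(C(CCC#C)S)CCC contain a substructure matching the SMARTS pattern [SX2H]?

Yes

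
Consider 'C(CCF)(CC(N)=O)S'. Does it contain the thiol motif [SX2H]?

Yes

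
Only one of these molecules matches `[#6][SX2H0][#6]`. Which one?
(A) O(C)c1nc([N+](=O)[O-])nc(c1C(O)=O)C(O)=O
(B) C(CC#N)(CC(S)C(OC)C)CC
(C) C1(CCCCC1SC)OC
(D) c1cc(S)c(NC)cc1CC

C

[#6][SX2H0][#6] describes an aliphatic sulfur bridging two carbons with no H on the sulfur (a thioether).
(A) has a methoxy ether (-OCH3) but the bridging atom is O, not S.
(B) has a thiol (-SH) but the sulfur has H1, not H0 bridging two carbons.
(C) contains a methylthio ether (-SCH3), which satisfies every atom and bond constraint.
(D) has a thiol (-SH) but the sulfur has H1, not H0 bridging two carbons.
So the answer is (C).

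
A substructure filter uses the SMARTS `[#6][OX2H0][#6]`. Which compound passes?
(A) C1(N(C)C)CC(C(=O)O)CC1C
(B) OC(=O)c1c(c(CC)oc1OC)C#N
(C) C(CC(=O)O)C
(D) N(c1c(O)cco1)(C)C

[#6][OX2H0][#6] describes an aliphatic oxygen bridging two carbons with no H on the oxygen (an ether).
(A) has a carboxylic acid group (-C(=O)OH) but the -OH oxygen has H1; the =O is OX1, not OX2.
(B) contains a methoxy ether (-OCH3), which satisfies every atom and bond constraint.
(C) has a carboxylic acid group (-C(=O)OH) but the -OH oxygen has H1; the =O is OX1, not OX2.
(D) has a hydroxyl group (-OH) but the oxygen has H1, not H0 bridging two carbons.
So the answer is (B).

B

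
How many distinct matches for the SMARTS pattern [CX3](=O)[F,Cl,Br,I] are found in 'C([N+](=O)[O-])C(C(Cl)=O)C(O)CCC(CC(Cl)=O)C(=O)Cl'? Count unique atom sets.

3

[CX3](=O)[F,Cl,Br,I] is the SMARTS for an acyl halide: a carbonyl carbon bonded to a halogen.
The molecule carries 3 separate instances of an acyl chloride (-C(=O)Cl) meeting every constraint; each maps to a distinct set of atoms, giving 3 matches.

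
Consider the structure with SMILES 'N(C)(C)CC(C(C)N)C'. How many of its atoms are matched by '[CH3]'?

4

The query [CH3] means: aliphatic carbon with exactly three hydrogens.
Check the 9 heavy atoms by environment: 1× C (H2) → no; 2× C (H1) → no; 4× C (H3) → match; 1× N (H0) → no; 1× N (H2) → no.
That gives 4 matching atoms.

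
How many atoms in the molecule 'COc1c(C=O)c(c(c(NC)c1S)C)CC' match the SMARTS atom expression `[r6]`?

The query [r6] means: r6 matches atoms in a six-membered ring.
Check the 16 heavy atoms by environment: 6× c (aromatic, in 6-ring) → match; 2× O (acyclic) → no; 6× C (acyclic) → no; 1× S (acyclic) → no; 1× N (acyclic) → no.
That gives 6 matching atoms.

6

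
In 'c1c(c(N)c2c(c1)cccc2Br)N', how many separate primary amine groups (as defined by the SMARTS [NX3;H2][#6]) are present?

2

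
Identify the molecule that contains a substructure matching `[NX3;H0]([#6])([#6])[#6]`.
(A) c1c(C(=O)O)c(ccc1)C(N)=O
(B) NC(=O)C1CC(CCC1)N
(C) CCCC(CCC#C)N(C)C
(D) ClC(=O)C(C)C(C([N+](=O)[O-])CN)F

[NX3;H0]([#6])([#6])[#6] describes a trivalent nitrogen with no H, bonded to three carbons (a tertiary amine).
(A) has a primary amide (-C(=O)NH2) but the amide nitrogen has H2 and only one carbon neighbour.
(B) has a primary amide (-C(=O)NH2) but the amide nitrogen has H2 and only one carbon neighbour.
(C) contains a dimethylamino group (-N(CH3)2), which satisfies every atom and bond constraint.
(D) has a primary amino group (-NH2) but the nitrogen has H2, not H0 with three carbons.
So the answer is (C).

C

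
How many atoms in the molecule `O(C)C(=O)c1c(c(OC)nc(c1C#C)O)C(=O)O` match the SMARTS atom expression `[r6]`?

6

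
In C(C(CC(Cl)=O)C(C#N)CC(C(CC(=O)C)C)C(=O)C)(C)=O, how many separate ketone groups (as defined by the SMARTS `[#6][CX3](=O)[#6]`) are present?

3

[#6][CX3](=O)[#6] is the SMARTS for a ketone: a carbonyl carbon (no H) flanked by two carbons.
The molecule carries 3 separate instances of an acetyl/ketone group (-C(=O)CH3) meeting every constraint; each maps to a distinct set of atoms, giving 3 matches.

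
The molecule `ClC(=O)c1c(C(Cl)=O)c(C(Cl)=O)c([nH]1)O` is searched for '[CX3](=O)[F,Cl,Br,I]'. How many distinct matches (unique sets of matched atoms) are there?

3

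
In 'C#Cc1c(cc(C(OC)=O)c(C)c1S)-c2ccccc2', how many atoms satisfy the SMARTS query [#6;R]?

12

Check the 20 heavy atoms by environment: 12× c (aromatic, in 6-ring) → match; 5× C (acyclic) → no; 2× O (acyclic) → no; 1× S (acyclic) → no.
That gives 12 matching atoms.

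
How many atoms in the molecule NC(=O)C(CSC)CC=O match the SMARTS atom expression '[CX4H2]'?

Check the 10 heavy atoms by environment: 2× C (H2, X4) → match; 1× C (H1, X4) → no; 1× S (H0, X2) → no; 1× C (H3, X4) → no; 1× C (H1, X3) → no; 2× O (H0, X1) → no; 1× C (H0, X3) → no; 1× N (H2, X3) → no.
That gives 2 matching atoms.

2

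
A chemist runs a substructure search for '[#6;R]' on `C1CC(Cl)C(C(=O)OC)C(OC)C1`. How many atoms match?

6

The query [#6;R] means: carbon that is part of a ring.
Check the 13 heavy atoms by environment: 6× C (in 6-ring) → match; 1× Cl (acyclic) → no; 3× C (acyclic) → no; 3× O (acyclic) → no.
That gives 6 matching atoms.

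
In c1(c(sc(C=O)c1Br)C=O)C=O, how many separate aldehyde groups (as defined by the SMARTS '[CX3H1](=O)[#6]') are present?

3

[CX3H1](=O)[#6] is the SMARTS for an aldehyde: an sp2 carbon with one H, double-bonded to O and single-bonded to carbon.
The molecule carries 3 separate instances of an aldehyde (-CHO) meeting every constraint; each maps to a distinct set of atoms, giving 3 matches.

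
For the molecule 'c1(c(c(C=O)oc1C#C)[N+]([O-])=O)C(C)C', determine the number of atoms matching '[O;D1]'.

3

The query [O;D1] means: aliphatic oxygen bonded to exactly one heavy atom.
Check the 15 heavy atoms by environment: 1× o (aromatic, D2) → no; 4× c (aromatic, D3) → no; 1× N (charge +1, D3) → no; 1× O (charge -1, D1) → match; 2× O (D1) → match; 2× C (D2) → no; 1× C (D3) → no; 3× C (D1) → no.
Summing the matching environments: 1 + 2 = 3 matching atoms.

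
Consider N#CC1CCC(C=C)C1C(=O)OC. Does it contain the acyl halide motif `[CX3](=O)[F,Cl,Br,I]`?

No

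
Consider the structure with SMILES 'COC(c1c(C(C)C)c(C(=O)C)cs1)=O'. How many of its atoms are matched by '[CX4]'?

The query [CX4] means: C with X4: aliphatic carbon with exactly 4 total connections (bonds + H).
Check the 15 heavy atoms by environment: 1× s (aromatic, X2) → no; 4× c (aromatic, X3) → no; 2× C (X3) → no; 2× O (X1) → no; 1× O (X2) → no; 5× C (X4) → match.
That gives 5 matching atoms.

5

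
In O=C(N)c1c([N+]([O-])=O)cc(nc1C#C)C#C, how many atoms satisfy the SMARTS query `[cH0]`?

4

The query [cH0] means: aromatic carbon with no attached hydrogen (substituted or ring-fusion).
Check the 16 heavy atoms by environment: 1× n (aromatic, H0) → no; 4× c (aromatic, H0) → match; 1× c (aromatic, H1) → no; 3× C (H0) → no; 2× O (H0) → no; 1× N (H2) → no; 2× C (H1) → no; 1× N (charge +1, H0) → no; 1× O (charge -1, H0) → no.
That gives 4 matching atoms.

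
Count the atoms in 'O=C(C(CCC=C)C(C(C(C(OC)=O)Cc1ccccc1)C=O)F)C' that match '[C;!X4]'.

The query [C;!X4] means: aliphatic carbon that does not have four total connections.
Check the 25 heavy atoms by environment: 9× C (X4) → no; 5× C (X3) → match; 3× O (X1) → no; 1× O (X2) → no; 1× F (X1) → no; 6× c (aromatic, X3) → no.
That gives 5 matching atoms.

5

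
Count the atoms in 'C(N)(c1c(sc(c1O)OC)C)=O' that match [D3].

5

The query [D3] means: atom with exactly three heavy-atom neighbours.
Check the 12 heavy atoms by environment: 1× s (aromatic, D2) → no; 4× c (aromatic, D3) → match; 1× O (D2) → no; 2× C (D1) → no; 1× C (D3) → match; 2× O (D1) → no; 1× N (D1) → no.
Summing the matching environments: 4 + 1 = 5 matching atoms.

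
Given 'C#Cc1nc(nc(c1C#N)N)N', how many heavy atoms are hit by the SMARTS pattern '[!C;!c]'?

5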